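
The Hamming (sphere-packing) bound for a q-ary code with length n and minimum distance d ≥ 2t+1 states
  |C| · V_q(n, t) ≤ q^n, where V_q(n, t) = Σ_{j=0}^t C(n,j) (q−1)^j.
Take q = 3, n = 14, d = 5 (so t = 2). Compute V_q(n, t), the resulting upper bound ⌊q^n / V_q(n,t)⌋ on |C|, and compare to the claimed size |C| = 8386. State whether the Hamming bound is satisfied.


V_q(n, t) = 393, q^n = 4782969, Hamming bound = 12170, |C| = 8386 ≤ bound (satisfied).

Step 1: Compute V_q(n, t) = Σ_{j=0}^2 C(n, j) (q−1)^j.
  j = 0: C(14,0)·(2)^0 = 1·1 = 1.
  j = 1: C(14,1)·(2)^1 = 14·2 = 28.
  j = 2: C(14,2)·(2)^2 = 91·4 = 364.
  V_q(n, t) = 1 + 28 + 364 = 393.
Step 2: q^n = 3^14 = 4782969.
Step 3: Hamming bound ⌊q^n / V_q(n,t)⌋ = ⌊4782969/393⌋ = 12170.
Step 4: Compare |C| = 8386 to 12170: satisfied.
The claimed |C| lies below the Hamming bound.


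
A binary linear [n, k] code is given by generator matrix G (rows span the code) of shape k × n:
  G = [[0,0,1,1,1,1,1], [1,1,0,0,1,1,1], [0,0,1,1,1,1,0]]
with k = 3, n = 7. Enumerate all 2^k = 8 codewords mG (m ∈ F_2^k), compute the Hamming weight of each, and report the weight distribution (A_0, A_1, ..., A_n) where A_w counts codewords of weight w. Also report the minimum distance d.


Weight distribution: A_0 = 1, A_1 = 1, A_4 = 3, A_5 = 3. Minimum distance d = 1.

Enumerate all 2^3 = 8 messages m ∈ F_2^3.
For each, compute codeword c = mG in F_2^7, then tally its weight.
  m = 000 → c = 0000000, weight = 0.
  m = 100 → c = 0011111, weight = 5.
  m = 010 → c = 1100111, weight = 5.
  m = 110 → c = 1111000, weight = 4.
  m = 001 → c = 0011110, weight = 4.
  m = 101 → c = 0000001, weight = 1.
  m = 011 → c = 1111001, weight = 5.
  m = 111 → c = 1100110, weight = 4.
Tally weights:
  weight 0: 1 codewords.
  weight 1: 1 codewords.
  weight 4: 3 codewords.
  weight 5: 3 codewords.
Minimum distance d = smallest w > 0 with A_w > 0 = 1.
Sanity: Σ A_w = 8 = 2^3 = 8 ✓.


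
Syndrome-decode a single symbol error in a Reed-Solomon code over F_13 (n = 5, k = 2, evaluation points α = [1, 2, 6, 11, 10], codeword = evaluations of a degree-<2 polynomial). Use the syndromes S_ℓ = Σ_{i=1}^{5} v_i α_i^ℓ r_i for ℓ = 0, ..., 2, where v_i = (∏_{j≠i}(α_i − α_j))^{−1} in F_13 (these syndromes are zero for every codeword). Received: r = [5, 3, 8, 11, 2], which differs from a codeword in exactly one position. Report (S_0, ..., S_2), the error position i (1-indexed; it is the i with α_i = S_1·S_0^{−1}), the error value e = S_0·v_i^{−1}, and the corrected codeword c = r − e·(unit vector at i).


S = (12, 3, 4), error at position 5, error magnitude e = 2, c = [5, 3, 8, 11, 0].

Step 1: column multipliers v_i = (∏_{j≠i}(α_i − α_j))^{−1} mod 13.
  i = 1 (α = 1): (1−2)(1−6)(1−11)(1−10) = (−1)·(−5)·(−10)·(−9) = 450 ≡ 8, so v_1 = 8^{−1} = 5 (mod 13).
  i = 2 (α = 2): (2−1)(2−6)(2−11)(2−10) = 1·(−4)·(−9)·(−8) = −288 ≡ 11, so v_2 = 11^{−1} = 6 (mod 13).
  i = 3 (α = 6): (6−1)(6−2)(6−11)(6−10) = 5·4·(−5)·(−4) = 400 ≡ 10, so v_3 = 10^{−1} = 4 (mod 13).
  i = 4 (α = 11): (11−1)(11−2)(11−6)(11−10) = 10·9·5·1 = 450 ≡ 8, so v_4 = 8^{−1} = 5 (mod 13).
  i = 5 (α = 10): (10−1)(10−2)(10−6)(10−11) = 9·8·4·(−1) = −288 ≡ 11, so v_5 = 11^{−1} = 6 (mod 13).
  v = [5, 6, 4, 5, 6].
Step 2: syndromes of r = [5, 3, 8, 11, 2] (all sums mod 13).
  S_0 = Σ v_i r_i = 5·5 + 6·3 + 4·8 + 5·11 + 6·2 = 142 ≡ 12.
  S_1 = Σ v_i α_i r_i = 5·1·5 + 6·2·3 + 4·6·8 + 5·11·11 + 6·10·2 = 978 ≡ 3.
  α_i^2 mod 13 = [1, 4, 10, 4, 9].
  S_2 = Σ v_i α_i^2 r_i = 5·1·5 + 6·4·3 + 4·10·8 + 5·4·11 + 6·9·2 = 745 ≡ 4.
  S = (12, 3, 4) ≠ 0, so r is not a codeword (an error is present).
Step 3: locate the error. For a single error e at position i, S_ℓ = v_i·e·α_i^ℓ, so α_err = S_1/S_0.
  S_0^{−1} = 12^{−1} = 12 (mod 13), so α_err = 3·12 = 36 ≡ 10 = α_5. Error position i = 5.
  Consistency check: S_2/S_1 = 4·9 = 36 ≡ 10 = α_err ✓ (single-error assumption holds).
Step 4: error magnitude e = S_0/v_5 = S_0·∏_{j≠5}(α_5 − α_j) = 12·11 = 132 ≡ 2 (mod 13).
Step 5: correct position 5: c_5 = r_5 − e = 2 − 2 ≡ 0 (mod 13). Hence c = [5, 3, 8, 11, 0].
  Check: interpolating c through the α_i gives m(x) = 7 + 11·x (degree < 2) with m(α_i) = c_i for every i, so c is indeed a codeword.


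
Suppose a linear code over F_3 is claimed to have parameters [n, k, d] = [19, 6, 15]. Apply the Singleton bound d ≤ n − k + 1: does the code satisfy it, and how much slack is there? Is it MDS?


Singleton RHS = n − k + 1 = 14, slack = -1, bound violated (no such code; not MDS).

Singleton bound: d ≤ n − k + 1.
Here n = 19, k = 6, so n − k + 1 = 14.
Given d = 15, check d ≤ 14: NO.
Slack = (n − k + 1) − d = -1.
The slack is negative: d = 15 exceeds n − k + 1 = 14 by 1, so the Singleton bound is violated and no linear [19, 6, 15]_3 code can exist. In particular it is not MDS (MDS requires d = n − k + 1 exactly).
Description: the claimed parameters are [19, 6, 15]_3; such a code would be impossible (violates the Singleton bound).


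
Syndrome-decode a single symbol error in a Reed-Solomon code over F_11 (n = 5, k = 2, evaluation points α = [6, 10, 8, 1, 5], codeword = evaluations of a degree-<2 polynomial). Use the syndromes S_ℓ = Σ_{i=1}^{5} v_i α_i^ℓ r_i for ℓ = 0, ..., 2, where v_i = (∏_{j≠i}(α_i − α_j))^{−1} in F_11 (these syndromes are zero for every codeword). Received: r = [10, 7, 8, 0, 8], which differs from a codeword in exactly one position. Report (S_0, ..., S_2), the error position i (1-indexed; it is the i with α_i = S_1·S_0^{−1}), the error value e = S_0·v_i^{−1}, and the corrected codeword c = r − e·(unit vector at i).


S = (4, 10, 3), error at position 3, error magnitude e = 5, c = [10, 7, 3, 0, 8].

Step 1: column multipliers v_i = (∏_{j≠i}(α_i − α_j))^{−1} mod 11.
  i = 1 (α = 6): (6−10)(6−8)(6−1)(6−5) = (−4)·(−2)·5·1 = 40 ≡ 7, so v_1 = 7^{−1} = 8 (mod 11).
  i = 2 (α = 10): (10−6)(10−8)(10−1)(10−5) = 4·2·9·5 = 360 ≡ 8, so v_2 = 8^{−1} = 7 (mod 11).
  i = 3 (α = 8): (8−6)(8−10)(8−1)(8−5) = 2·(−2)·7·3 = −84 ≡ 4, so v_3 = 4^{−1} = 3 (mod 11).
  i = 4 (α = 1): (1−6)(1−10)(1−8)(1−5) = (−5)·(−9)·(−7)·(−4) = 1260 ≡ 6, so v_4 = 6^{−1} = 2 (mod 11).
  i = 5 (α = 5): (5−6)(5−10)(5−8)(5−1) = (−1)·(−5)·(−3)·4 = −60 ≡ 6, so v_5 = 6^{−1} = 2 (mod 11).
  v = [8, 7, 3, 2, 2].
Step 2: syndromes of r = [10, 7, 8, 0, 8] (all sums mod 11).
  S_0 = Σ v_i r_i = 8·10 + 7·7 + 3·8 + 2·0 + 2·8 = 169 ≡ 4.
  S_1 = Σ v_i α_i r_i = 8·6·10 + 7·10·7 + 3·8·8 + 2·1·0 + 2·5·8 = 1242 ≡ 10.
  α_i^2 mod 11 = [3, 1, 9, 1, 3].
  S_2 = Σ v_i α_i^2 r_i = 8·3·10 + 7·1·7 + 3·9·8 + 2·1·0 + 2·3·8 = 553 ≡ 3.
  S = (4, 10, 3) ≠ 0, so r is not a codeword (an error is present).
Step 3: locate the error. For a single error e at position i, S_ℓ = v_i·e·α_i^ℓ, so α_err = S_1/S_0.
  S_0^{−1} = 4^{−1} = 3 (mod 11), so α_err = 10·3 = 30 ≡ 8 = α_3. Error position i = 3.
  Consistency check: S_2/S_1 = 3·10 = 30 ≡ 8 = α_err ✓ (single-error assumption holds).
Step 4: error magnitude e = S_0/v_3 = S_0·∏_{j≠3}(α_3 − α_j) = 4·4 = 16 ≡ 5 (mod 11).
Step 5: correct position 3: c_3 = r_3 − e = 8 − 5 ≡ 3 (mod 11). Hence c = [10, 7, 3, 0, 8].
  Check: interpolating c through the α_i gives m(x) = 9 + 2·x (degree < 2) with m(α_i) = c_i for every i, so c is indeed a codeword.


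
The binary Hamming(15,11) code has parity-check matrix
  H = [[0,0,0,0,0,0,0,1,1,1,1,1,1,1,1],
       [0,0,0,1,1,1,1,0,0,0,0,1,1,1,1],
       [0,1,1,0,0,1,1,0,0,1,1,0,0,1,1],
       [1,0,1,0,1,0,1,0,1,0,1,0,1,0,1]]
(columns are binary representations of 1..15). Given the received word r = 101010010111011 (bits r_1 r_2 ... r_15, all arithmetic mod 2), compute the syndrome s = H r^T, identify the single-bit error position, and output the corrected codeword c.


s = (0, 0, 1, 1)^T, error position = 3, corrected codeword c = 100010010111011

Compute s = H r^T mod 2 one row at a time:
  s_1 = 1 + 0 + 1 + 1 + 1 + 0 + 1 + 1 = 6 ≡ 0 (mod 2).
  s_2 = 0 + 1 + 0 + 0 + 1 + 0 + 1 + 1 = 4 ≡ 0 (mod 2).
  s_3 = 0 + 1 + 0 + 0 + 1 + 1 + 1 + 1 = 5 ≡ 1 (mod 2).
  s_4 = 1 + 1 + 1 + 0 + 0 + 1 + 0 + 1 = 5 ≡ 1 (mod 2).
s = (0, 0, 1, 1)^T — this equals column 3 of H (binary 0011), so error is at position 3.
Correct: flip bit 3 of r = 101010010111011 to get c = 100010010111011.


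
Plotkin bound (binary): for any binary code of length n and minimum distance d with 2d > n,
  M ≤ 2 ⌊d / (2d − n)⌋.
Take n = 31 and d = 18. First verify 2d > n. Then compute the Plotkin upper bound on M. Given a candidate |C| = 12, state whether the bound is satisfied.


Plotkin bound M ≤ 6; given |C| = 12 > bound (violated).

Check applicability: 2d = 36, n = 31.
2d − n = 5 > 0, so Plotkin applies.
Compute d/(2d−n) = 18/5 ≈ 3.6000.
⌊d/(2d−n)⌋ = 3.
Plotkin bound: M ≤ 2·3 = 6.
Given |C| = 12, check: VIOLATED.
This |C| is above the Plotkin bound, so no binary code with n = 31, d = 18 and 12 codewords exists.


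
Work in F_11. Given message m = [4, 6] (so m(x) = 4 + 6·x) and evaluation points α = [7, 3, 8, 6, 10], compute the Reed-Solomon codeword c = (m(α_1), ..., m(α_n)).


c = [2, 0, 8, 7, 9]

Message polynomial: m(x) = 4 + 6·x (mod 11).
For each evaluation point α_i, compute m(α_i) mod 11:
  α_1 = 7: Horner steps 6 → 2, so m(7) = 2.
  α_2 = 3: Horner steps 6 → 0, so m(3) = 0.
  α_3 = 8: Horner steps 6 → 8, so m(8) = 8.
  α_4 = 6: Horner steps 6 → 7, so m(6) = 7.
  α_5 = 10: Horner steps 6 → 9, so m(10) = 9.
Codeword c = [2, 0, 8, 7, 9] ∈ F_11^5.


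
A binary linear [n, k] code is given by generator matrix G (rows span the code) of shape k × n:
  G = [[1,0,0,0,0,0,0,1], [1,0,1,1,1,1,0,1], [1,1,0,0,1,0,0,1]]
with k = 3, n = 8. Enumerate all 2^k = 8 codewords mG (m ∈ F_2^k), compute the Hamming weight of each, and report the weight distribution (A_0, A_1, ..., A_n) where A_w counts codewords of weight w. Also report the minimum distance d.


Weight distribution: A_0 = 1, A_2 = 2, A_4 = 3, A_6 = 2. Minimum distance d = 2.

Enumerate all 2^3 = 8 messages m ∈ F_2^3.
For each, compute codeword c = mG in F_2^8, then tally its weight.
  m = 000 → c = 00000000, weight = 0.
  m = 100 → c = 10000001, weight = 2.
  m = 010 → c = 10111101, weight = 6.
  m = 110 → c = 00111100, weight = 4.
  m = 001 → c = 11001001, weight = 4.
  m = 101 → c = 01001000, weight = 2.
  m = 011 → c = 01110100, weight = 4.
  m = 111 → c = 11110101, weight = 6.
Tally weights:
  weight 0: 1 codewords.
  weight 2: 2 codewords.
  weight 4: 3 codewords.
  weight 6: 2 codewords.
Minimum distance d = smallest w > 0 with A_w > 0 = 2.
Sanity: Σ A_w = 8 = 2^3 = 8 ✓.


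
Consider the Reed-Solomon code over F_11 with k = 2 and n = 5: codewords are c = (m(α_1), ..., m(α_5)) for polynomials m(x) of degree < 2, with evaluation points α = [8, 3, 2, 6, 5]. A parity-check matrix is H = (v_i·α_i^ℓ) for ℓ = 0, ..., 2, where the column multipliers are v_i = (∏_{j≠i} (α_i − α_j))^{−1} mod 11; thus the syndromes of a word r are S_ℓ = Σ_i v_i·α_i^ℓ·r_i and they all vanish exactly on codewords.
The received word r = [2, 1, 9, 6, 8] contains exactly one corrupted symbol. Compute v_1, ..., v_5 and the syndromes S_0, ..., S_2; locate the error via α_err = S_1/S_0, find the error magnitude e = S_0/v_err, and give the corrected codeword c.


S = (1, 2, 4), error at position 3, error magnitude e = 6, c = [2, 1, 3, 6, 8].

Step 1: column multipliers v_i = (∏_{j≠i}(α_i − α_j))^{−1} mod 11.
  i = 1 (α = 8): (8−3)(8−2)(8−6)(8−5) = 5·6·2·3 = 180 ≡ 4, so v_1 = 4^{−1} = 3 (mod 11).
  i = 2 (α = 3): (3−8)(3−2)(3−6)(3−5) = (−5)·1·(−3)·(−2) = −30 ≡ 3, so v_2 = 3^{−1} = 4 (mod 11).
  i = 3 (α = 2): (2−8)(2−3)(2−6)(2−5) = (−6)·(−1)·(−4)·(−3) = 72 ≡ 6, so v_3 = 6^{−1} = 2 (mod 11).
  i = 4 (α = 6): (6−8)(6−3)(6−2)(6−5) = (−2)·3·4·1 = −24 ≡ 9, so v_4 = 9^{−1} = 5 (mod 11).
  i = 5 (α = 5): (5−8)(5−3)(5−2)(5−6) = (−3)·2·3·(−1) = 18 ≡ 7, so v_5 = 7^{−1} = 8 (mod 11).
  v = [3, 4, 2, 5, 8].
Step 2: syndromes of r = [2, 1, 9, 6, 8] (all sums mod 11).
  S_0 = Σ v_i r_i = 3·2 + 4·1 + 2·9 + 5·6 + 8·8 = 122 ≡ 1.
  S_1 = Σ v_i α_i r_i = 3·8·2 + 4·3·1 + 2·2·9 + 5·6·6 + 8·5·8 = 596 ≡ 2.
  α_i^2 mod 11 = [9, 9, 4, 3, 3].
  S_2 = Σ v_i α_i^2 r_i = 3·9·2 + 4·9·1 + 2·4·9 + 5·3·6 + 8·3·8 = 444 ≡ 4.
  S = (1, 2, 4) ≠ 0, so r is not a codeword (an error is present).
Step 3: locate the error. For a single error e at position i, S_ℓ = v_i·e·α_i^ℓ, so α_err = S_1/S_0.
  S_0^{−1} = 1^{−1} = 1 (mod 11), so α_err = 2·1 = 2 ≡ 2 = α_3. Error position i = 3.
  Consistency check: S_2/S_1 = 4·6 = 24 ≡ 2 = α_err ✓ (single-error assumption holds).
Step 4: error magnitude e = S_0/v_3 = S_0·∏_{j≠3}(α_3 − α_j) = 1·6 = 6 ≡ 6 (mod 11).
Step 5: correct position 3: c_3 = r_3 − e = 9 − 6 ≡ 3 (mod 11). Hence c = [2, 1, 3, 6, 8].
  Check: interpolating c through the α_i gives m(x) = 7 + 9·x (degree < 2) with m(α_i) = c_i for every i, so c is indeed a codeword.


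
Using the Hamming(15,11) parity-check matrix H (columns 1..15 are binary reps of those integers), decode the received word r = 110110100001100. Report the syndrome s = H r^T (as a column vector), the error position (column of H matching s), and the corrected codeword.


s = (0, 1, 0, 0)^T, error position = 4, corrected codeword c = 110010100001100

Compute s = H r^T mod 2 one row at a time:
  s_1 = 0 + 0 + 0 + 0 + 1 + 1 + 0 + 0 = 2 ≡ 0 (mod 2).
  s_2 = 1 + 1 + 0 + 1 + 1 + 1 + 0 + 0 = 5 ≡ 1 (mod 2).
  s_3 = 1 + 0 + 0 + 1 + 0 + 0 + 0 + 0 = 2 ≡ 0 (mod 2).
  s_4 = 1 + 0 + 1 + 1 + 0 + 0 + 1 + 0 = 4 ≡ 0 (mod 2).
s = (0, 1, 0, 0)^T — this equals column 4 of H (binary 0100), so error is at position 4.
Correct: flip bit 4 of r = 110110100001100 to get c = 110010100001100.


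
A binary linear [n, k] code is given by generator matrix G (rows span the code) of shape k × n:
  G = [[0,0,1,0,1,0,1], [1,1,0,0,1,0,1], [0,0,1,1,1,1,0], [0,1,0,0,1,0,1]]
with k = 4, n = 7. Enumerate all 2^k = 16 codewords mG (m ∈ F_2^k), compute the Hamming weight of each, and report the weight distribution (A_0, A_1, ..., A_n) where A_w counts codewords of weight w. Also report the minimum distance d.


Weight distribution: A_0 = 1, A_1 = 1, A_2 = 1, A_3 = 4, A_4 = 5, A_5 = 3, A_6 = 1. Minimum distance d = 1.

Enumerate all 2^4 = 16 messages m ∈ F_2^4.
For each, compute codeword c = mG in F_2^7, then tally its weight.
  m = 0000 → c = 0000000, weight = 0.
  m = 1000 → c = 0010101, weight = 3.
  m = 0100 → c = 1100101, weight = 4.
  m = 1100 → c = 1110000, weight = 3.
  m = 0010 → c = 0011110, weight = 4.
  m = 1010 → c = 0001011, weight = 3.
  m = 0110 → c = 1111011, weight = 6.
  m = 1110 → c = 1101110, weight = 5.
  m = 0001 → c = 0100101, weight = 3.
  m = 1001 → c = 0110000, weight = 2.
  m = 0101 → c = 1000000, weight = 1.
  m = 1101 → c = 1010101, weight = 4.
  m = 0011 → c = 0111011, weight = 5.
  m = 1011 → c = 0101110, weight = 4.
  m = 0111 → c = 1011110, weight = 5.
  m = 1111 → c = 1001011, weight = 4.
Tally weights:
  weight 0: 1 codewords.
  weight 1: 1 codewords.
  weight 2: 1 codewords.
  weight 3: 4 codewords.
  weight 4: 5 codewords.
  weight 5: 3 codewords.
  weight 6: 1 codewords.
Minimum distance d = smallest w > 0 with A_w > 0 = 1.
Sanity: Σ A_w = 16 = 2^4 = 16 ✓.


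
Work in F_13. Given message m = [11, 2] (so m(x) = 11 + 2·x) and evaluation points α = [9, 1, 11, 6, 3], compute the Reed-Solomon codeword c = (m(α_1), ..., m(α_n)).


c = [3, 0, 7, 10, 4]

Message polynomial: m(x) = 11 + 2·x (mod 13).
For each evaluation point α_i, compute m(α_i) mod 13:
  α_1 = 9: Horner steps 2 → 3, so m(9) = 3.
  α_2 = 1: Horner steps 2 → 0, so m(1) = 0.
  α_3 = 11: Horner steps 2 → 7, so m(11) = 7.
  α_4 = 6: Horner steps 2 → 10, so m(6) = 10.
  α_5 = 3: Horner steps 2 → 4, so m(3) = 4.
Codeword c = [3, 0, 7, 10, 4] ∈ F_13^5.


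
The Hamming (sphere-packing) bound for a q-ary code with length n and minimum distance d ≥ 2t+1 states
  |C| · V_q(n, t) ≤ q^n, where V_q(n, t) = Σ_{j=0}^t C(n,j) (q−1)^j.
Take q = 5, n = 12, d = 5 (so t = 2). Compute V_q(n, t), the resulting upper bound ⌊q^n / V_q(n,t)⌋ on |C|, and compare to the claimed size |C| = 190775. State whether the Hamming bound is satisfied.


V_q(n, t) = 1105, q^n = 244140625, Hamming bound = 220941, |C| = 190775 ≤ bound (satisfied).

Step 1: Compute V_q(n, t) = Σ_{j=0}^2 C(n, j) (q−1)^j.
  j = 0: C(12,0)·(4)^0 = 1·1 = 1.
  j = 1: C(12,1)·(4)^1 = 12·4 = 48.
  j = 2: C(12,2)·(4)^2 = 66·16 = 1056.
  V_q(n, t) = 1 + 48 + 1056 = 1105.
Step 2: q^n = 5^12 = 244140625.
Step 3: Hamming bound ⌊q^n / V_q(n,t)⌋ = ⌊244140625/1105⌋ = 220941.
Step 4: Compare |C| = 190775 to 220941: satisfied.
The claimed |C| lies below the Hamming bound.


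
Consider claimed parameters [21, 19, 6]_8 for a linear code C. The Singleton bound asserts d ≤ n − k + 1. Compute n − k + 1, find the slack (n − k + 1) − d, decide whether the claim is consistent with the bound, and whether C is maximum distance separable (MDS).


Singleton RHS = n − k + 1 = 3, slack = -3, bound violated (no such code; not MDS).

Singleton bound: d ≤ n − k + 1.
Here n = 21, k = 19, so n − k + 1 = 3.
Given d = 6, check d ≤ 3: NO.
Slack = (n − k + 1) − d = -3.
The slack is negative: d = 6 exceeds n − k + 1 = 3 by 3, so the Singleton bound is violated and no linear [21, 19, 6]_8 code can exist. In particular it is not MDS (MDS requires d = n − k + 1 exactly).
Description: the claimed parameters are [21, 19, 6]_8; such a code would be impossible (violates the Singleton bound).


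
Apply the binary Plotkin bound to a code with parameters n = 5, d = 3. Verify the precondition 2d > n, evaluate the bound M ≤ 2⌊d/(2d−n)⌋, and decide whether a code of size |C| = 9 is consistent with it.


Plotkin bound M ≤ 6; given |C| = 9 > bound (violated).

Check applicability: 2d = 6, n = 5.
2d − n = 1 > 0, so Plotkin applies.
Compute d/(2d−n) = 3/1 ≈ 3.0000.
⌊d/(2d−n)⌋ = 3.
Plotkin bound: M ≤ 2·3 = 6.
Given |C| = 9, check: VIOLATED.
This |C| is above the Plotkin bound, so no binary code with n = 5, d = 3 and 9 codewords exists.


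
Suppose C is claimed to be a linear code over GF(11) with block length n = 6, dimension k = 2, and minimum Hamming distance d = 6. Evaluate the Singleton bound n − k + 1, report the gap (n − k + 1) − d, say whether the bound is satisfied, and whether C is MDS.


Singleton RHS = n − k + 1 = 5, slack = -1, bound violated (no such code; not MDS).

Singleton bound: d ≤ n − k + 1.
Here n = 6, k = 2, so n − k + 1 = 5.
Given d = 6, check d ≤ 5: NO.
Slack = (n − k + 1) − d = -1.
The slack is negative: d = 6 exceeds n − k + 1 = 5 by 1, so the Singleton bound is violated and no linear [6, 2, 6]_11 code can exist. In particular it is not MDS (MDS requires d = n − k + 1 exactly).
Description: the claimed parameters are [6, 2, 6]_11; such a code would be impossible (violates the Singleton bound).


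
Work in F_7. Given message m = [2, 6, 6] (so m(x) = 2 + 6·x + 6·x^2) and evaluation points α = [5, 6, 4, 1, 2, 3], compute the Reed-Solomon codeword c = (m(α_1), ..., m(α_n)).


c = [0, 2, 3, 0, 3, 4]

Message polynomial: m(x) = 2 + 6·x + 6·x^2 (mod 7).
For each evaluation point α_i, compute m(α_i) mod 7:
  α_1 = 5: Horner steps 6 → 1 → 0, so m(5) = 0.
  α_2 = 6: Horner steps 6 → 0 → 2, so m(6) = 2.
  α_3 = 4: Horner steps 6 → 2 → 3, so m(4) = 3.
  α_4 = 1: Horner steps 6 → 5 → 0, so m(1) = 0.
  α_5 = 2: Horner steps 6 → 4 → 3, so m(2) = 3.
  α_6 = 3: Horner steps 6 → 3 → 4, so m(3) = 4.
Codeword c = [0, 2, 3, 0, 3, 4] ∈ F_7^6.


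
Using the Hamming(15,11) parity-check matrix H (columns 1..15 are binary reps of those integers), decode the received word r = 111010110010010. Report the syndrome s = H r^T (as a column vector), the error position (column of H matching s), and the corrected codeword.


s = (1, 1, 1, 1)^T, error position = 15, corrected codeword c = 111010110010011

Compute s = H r^T mod 2 one row at a time:
  s_1 = 1 + 0 + 0 + 1 + 0 + 0 + 1 + 0 = 3 ≡ 1 (mod 2).
  s_2 = 0 + 1 + 0 + 1 + 0 + 0 + 1 + 0 = 3 ≡ 1 (mod 2).
  s_3 = 1 + 1 + 0 + 1 + 0 + 1 + 1 + 0 = 5 ≡ 1 (mod 2).
  s_4 = 1 + 1 + 1 + 1 + 0 + 1 + 0 + 0 = 5 ≡ 1 (mod 2).
s = (1, 1, 1, 1)^T — this equals column 15 of H (binary 1111), so error is at position 15.
Correct: flip bit 15 of r = 111010110010010 to get c = 111010110010011.


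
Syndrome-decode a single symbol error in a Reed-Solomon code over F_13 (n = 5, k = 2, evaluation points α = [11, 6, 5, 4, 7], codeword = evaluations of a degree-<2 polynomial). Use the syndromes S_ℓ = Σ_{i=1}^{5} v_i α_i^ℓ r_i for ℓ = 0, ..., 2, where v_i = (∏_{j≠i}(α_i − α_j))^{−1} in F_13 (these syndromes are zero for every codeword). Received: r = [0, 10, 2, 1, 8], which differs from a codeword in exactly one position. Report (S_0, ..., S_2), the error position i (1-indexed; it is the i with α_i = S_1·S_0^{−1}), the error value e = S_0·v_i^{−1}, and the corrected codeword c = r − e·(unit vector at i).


S = (3, 2, 10), error at position 3, error magnitude e = 3, c = [0, 10, 12, 1, 8].

Step 1: column multipliers v_i = (∏_{j≠i}(α_i − α_j))^{−1} mod 13.
  i = 1 (α = 11): (11−6)(11−5)(11−4)(11−7) = 5·6·7·4 = 840 ≡ 8, so v_1 = 8^{−1} = 5 (mod 13).
  i = 2 (α = 6): (6−11)(6−5)(6−4)(6−7) = (−5)·1·2·(−1) = 10 ≡ 10, so v_2 = 10^{−1} = 4 (mod 13).
  i = 3 (α = 5): (5−11)(5−6)(5−4)(5−7) = (−6)·(−1)·1·(−2) = −12 ≡ 1, so v_3 = 1^{−1} = 1 (mod 13).
  i = 4 (α = 4): (4−11)(4−6)(4−5)(4−7) = (−7)·(−2)·(−1)·(−3) = 42 ≡ 3, so v_4 = 3^{−1} = 9 (mod 13).
  i = 5 (α = 7): (7−11)(7−6)(7−5)(7−4) = (−4)·1·2·3 = −24 ≡ 2, so v_5 = 2^{−1} = 7 (mod 13).
  v = [5, 4, 1, 9, 7].
Step 2: syndromes of r = [0, 10, 2, 1, 8] (all sums mod 13).
  S_0 = Σ v_i r_i = 5·0 + 4·10 + 1·2 + 9·1 + 7·8 = 107 ≡ 3.
  S_1 = Σ v_i α_i r_i = 5·11·0 + 4·6·10 + 1·5·2 + 9·4·1 + 7·7·8 = 678 ≡ 2.
  α_i^2 mod 13 = [4, 10, 12, 3, 10].
  S_2 = Σ v_i α_i^2 r_i = 5·4·0 + 4·10·10 + 1·12·2 + 9·3·1 + 7·10·8 = 1011 ≡ 10.
  S = (3, 2, 10) ≠ 0, so r is not a codeword (an error is present).
Step 3: locate the error. For a single error e at position i, S_ℓ = v_i·e·α_i^ℓ, so α_err = S_1/S_0.
  S_0^{−1} = 3^{−1} = 9 (mod 13), so α_err = 2·9 = 18 ≡ 5 = α_3. Error position i = 3.
  Consistency check: S_2/S_1 = 10·7 = 70 ≡ 5 = α_err ✓ (single-error assumption holds).
Step 4: error magnitude e = S_0/v_3 = S_0·∏_{j≠3}(α_3 − α_j) = 3·1 = 3 ≡ 3 (mod 13).
Step 5: correct position 3: c_3 = r_3 − e = 2 − 3 ≡ 12 (mod 13). Hence c = [0, 10, 12, 1, 8].
  Check: interpolating c through the α_i gives m(x) = 9 + 11·x (degree < 2) with m(α_i) = c_i for every i, so c is indeed a codeword.


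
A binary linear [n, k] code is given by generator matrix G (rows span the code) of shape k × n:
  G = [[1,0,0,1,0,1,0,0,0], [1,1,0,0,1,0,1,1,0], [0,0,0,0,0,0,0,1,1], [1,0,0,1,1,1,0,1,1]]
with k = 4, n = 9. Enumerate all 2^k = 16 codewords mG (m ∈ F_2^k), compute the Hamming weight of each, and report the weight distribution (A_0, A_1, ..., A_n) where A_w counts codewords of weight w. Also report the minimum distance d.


Weight distribution: A_0 = 1, A_1 = 1, A_2 = 1, A_3 = 2, A_4 = 3, A_5 = 5, A_6 = 3. Minimum distance d = 1.

Enumerate all 2^4 = 16 messages m ∈ F_2^4.
For each, compute codeword c = mG in F_2^9, then tally its weight.
  m = 0000 → c = 000000000, weight = 0.
  m = 1000 → c = 100101000, weight = 3.
  m = 0100 → c = 110010110, weight = 5.
  m = 1100 → c = 010111110, weight = 6.
  m = 0010 → c = 000000011, weight = 2.
  m = 1010 → c = 100101011, weight = 5.
  m = 0110 → c = 110010101, weight = 5.
  m = 1110 → c = 010111101, weight = 6.
  m = 0001 → c = 100111011, weight = 6.
  m = 1001 → c = 000010011, weight = 3.
  m = 0101 → c = 010101101, weight = 5.
  m = 1101 → c = 110000101, weight = 4.
  m = 0011 → c = 100111000, weight = 4.
  m = 1011 → c = 000010000, weight = 1.
  m = 0111 → c = 010101110, weight = 5.
  m = 1111 → c = 110000110, weight = 4.
Tally weights:
  weight 0: 1 codewords.
  weight 1: 1 codewords.
  weight 2: 1 codewords.
  weight 3: 2 codewords.
  weight 4: 3 codewords.
  weight 5: 5 codewords.
  weight 6: 3 codewords.
Minimum distance d = smallest w > 0 with A_w > 0 = 1.
Sanity: Σ A_w = 16 = 2^4 = 16 ✓.


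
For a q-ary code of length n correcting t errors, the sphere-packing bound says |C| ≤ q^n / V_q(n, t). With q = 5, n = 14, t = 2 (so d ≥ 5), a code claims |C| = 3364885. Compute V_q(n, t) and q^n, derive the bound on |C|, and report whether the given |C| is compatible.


V_q(n, t) = 1513, q^n = 6103515625, Hamming bound = 4034048, |C| = 3364885 ≤ bound (satisfied).

Step 1: Compute V_q(n, t) = Σ_{j=0}^2 C(n, j) (q−1)^j.
  j = 0: C(14,0)·(4)^0 = 1·1 = 1.
  j = 1: C(14,1)·(4)^1 = 14·4 = 56.
  j = 2: C(14,2)·(4)^2 = 91·16 = 1456.
  V_q(n, t) = 1 + 56 + 1456 = 1513.
Step 2: q^n = 5^14 = 6103515625.
Step 3: Hamming bound ⌊q^n / V_q(n,t)⌋ = ⌊6103515625/1513⌋ = 4034048.
Step 4: Compare |C| = 3364885 to 4034048: satisfied.
The claimed |C| lies below the Hamming bound.


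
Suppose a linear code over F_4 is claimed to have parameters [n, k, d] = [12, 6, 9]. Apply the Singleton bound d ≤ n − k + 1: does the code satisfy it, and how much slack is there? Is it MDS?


Singleton RHS = n − k + 1 = 7, slack = -2, bound violated (no such code; not MDS).

Singleton bound: d ≤ n − k + 1.
Here n = 12, k = 6, so n − k + 1 = 7.
Given d = 9, check d ≤ 7: NO.
Slack = (n − k + 1) − d = -2.
The slack is negative: d = 9 exceeds n − k + 1 = 7 by 2, so the Singleton bound is violated and no linear [12, 6, 9]_4 code can exist. In particular it is not MDS (MDS requires d = n − k + 1 exactly).
Description: the claimed parameters are [12, 6, 9]_4; such a code would be impossible (violates the Singleton bound).


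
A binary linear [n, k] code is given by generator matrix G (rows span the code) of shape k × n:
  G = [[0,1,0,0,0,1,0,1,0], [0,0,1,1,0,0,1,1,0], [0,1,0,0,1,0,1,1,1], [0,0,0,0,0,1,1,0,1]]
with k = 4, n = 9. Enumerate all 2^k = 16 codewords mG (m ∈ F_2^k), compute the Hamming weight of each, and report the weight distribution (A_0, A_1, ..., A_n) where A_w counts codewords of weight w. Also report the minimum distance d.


Weight distribution: A_0 = 1, A_1 = 1, A_3 = 2, A_4 = 5, A_5 = 5, A_6 = 2. Minimum distance d = 1.

Enumerate all 2^4 = 16 messages m ∈ F_2^4.
For each, compute codeword c = mG in F_2^9, then tally its weight.
  m = 0000 → c = 000000000, weight = 0.
  m = 1000 → c = 010001010, weight = 3.
  m = 0100 → c = 001100110, weight = 4.
  m = 1100 → c = 011101100, weight = 5.
  m = 0010 → c = 010010111, weight = 5.
  m = 1010 → c = 000011101, weight = 4.
  m = 0110 → c = 011110001, weight = 5.
  m = 1110 → c = 001111011, weight = 6.
  m = 0001 → c = 000001101, weight = 3.
  m = 1001 → c = 010000111, weight = 4.
  m = 0101 → c = 001101011, weight = 5.
  m = 1101 → c = 011100001, weight = 4.
  m = 0011 → c = 010011010, weight = 4.
  m = 1011 → c = 000010000, weight = 1.
  m = 0111 → c = 011111100, weight = 6.
  m = 1111 → c = 001110110, weight = 5.
Tally weights:
  weight 0: 1 codewords.
  weight 1: 1 codewords.
  weight 3: 2 codewords.
  weight 4: 5 codewords.
  weight 5: 5 codewords.
  weight 6: 2 codewords.
Minimum distance d = smallest w > 0 with A_w > 0 = 1.
Sanity: Σ A_w = 16 = 2^4 = 16 ✓.


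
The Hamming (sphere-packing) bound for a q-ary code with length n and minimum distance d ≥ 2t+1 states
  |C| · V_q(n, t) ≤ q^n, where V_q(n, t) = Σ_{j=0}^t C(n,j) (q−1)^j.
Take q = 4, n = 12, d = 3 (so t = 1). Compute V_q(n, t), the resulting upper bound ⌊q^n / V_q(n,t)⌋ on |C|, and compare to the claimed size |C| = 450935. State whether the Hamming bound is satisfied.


V_q(n, t) = 37, q^n = 16777216, Hamming bound = 453438, |C| = 450935 ≤ bound (satisfied).

Step 1: Compute V_q(n, t) = Σ_{j=0}^1 C(n, j) (q−1)^j.
  j = 0: C(12,0)·(3)^0 = 1·1 = 1.
  j = 1: C(12,1)·(3)^1 = 12·3 = 36.
  V_q(n, t) = 1 + 36 = 37.
Step 2: q^n = 4^12 = 16777216.
Step 3: Hamming bound ⌊q^n / V_q(n,t)⌋ = ⌊16777216/37⌋ = 453438.
Step 4: Compare |C| = 450935 to 453438: satisfied.
The claimed |C| lies below the Hamming bound.


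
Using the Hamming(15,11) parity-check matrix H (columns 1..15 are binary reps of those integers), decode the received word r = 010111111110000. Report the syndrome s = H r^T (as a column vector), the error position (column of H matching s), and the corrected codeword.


s = (0, 0, 1, 0)^T, error position = 2, corrected codeword c = 000111111110000

Compute s = H r^T mod 2 one row at a time:
  s_1 = 1 + 1 + 1 + 1 + 0 + 0 + 0 + 0 = 4 ≡ 0 (mod 2).
  s_2 = 1 + 1 + 1 + 1 + 0 + 0 + 0 + 0 = 4 ≡ 0 (mod 2).
  s_3 = 1 + 0 + 1 + 1 + 1 + 1 + 0 + 0 = 5 ≡ 1 (mod 2).
  s_4 = 0 + 0 + 1 + 1 + 1 + 1 + 0 + 0 = 4 ≡ 0 (mod 2).
s = (0, 0, 1, 0)^T — this equals column 2 of H (binary 0010), so error is at position 2.
Correct: flip bit 2 of r = 010111111110000 to get c = 000111111110000.


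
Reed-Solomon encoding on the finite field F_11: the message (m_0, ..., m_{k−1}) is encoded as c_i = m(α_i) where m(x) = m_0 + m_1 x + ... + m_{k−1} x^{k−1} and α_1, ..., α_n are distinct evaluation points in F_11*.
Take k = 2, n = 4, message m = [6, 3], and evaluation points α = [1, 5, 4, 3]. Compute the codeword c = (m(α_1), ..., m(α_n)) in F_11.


c = [9, 10, 7, 4]

Message polynomial: m(x) = 6 + 3·x (mod 11).
For each evaluation point α_i, compute m(α_i) mod 11:
  α_1 = 1: Horner steps 3 → 9, so m(1) = 9.
  α_2 = 5: Horner steps 3 → 10, so m(5) = 10.
  α_3 = 4: Horner steps 3 → 7, so m(4) = 7.
  α_4 = 3: Horner steps 3 → 4, so m(3) = 4.
Codeword c = [9, 10, 7, 4] ∈ F_11^4.


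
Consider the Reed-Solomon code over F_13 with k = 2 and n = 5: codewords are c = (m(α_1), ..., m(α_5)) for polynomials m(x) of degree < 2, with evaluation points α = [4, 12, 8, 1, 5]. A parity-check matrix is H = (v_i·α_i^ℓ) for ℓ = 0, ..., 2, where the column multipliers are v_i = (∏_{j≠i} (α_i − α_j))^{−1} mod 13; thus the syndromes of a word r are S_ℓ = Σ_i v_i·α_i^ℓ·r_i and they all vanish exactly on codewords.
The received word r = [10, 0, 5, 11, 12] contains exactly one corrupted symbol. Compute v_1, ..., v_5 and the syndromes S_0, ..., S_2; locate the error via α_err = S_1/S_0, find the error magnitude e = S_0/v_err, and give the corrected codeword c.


S = (7, 7, 7), error at position 4, error magnitude e = 7, c = [10, 0, 5, 4, 12].

Step 1: column multipliers v_i = (∏_{j≠i}(α_i − α_j))^{−1} mod 13.
  i = 1 (α = 4): (4−12)(4−8)(4−1)(4−5) = (−8)·(−4)·3·(−1) = −96 ≡ 8, so v_1 = 8^{−1} = 5 (mod 13).
  i = 2 (α = 12): (12−4)(12−8)(12−1)(12−5) = 8·4·11·7 = 2464 ≡ 7, so v_2 = 7^{−1} = 2 (mod 13).
  i = 3 (α = 8): (8−4)(8−12)(8−1)(8−5) = 4·(−4)·7·3 = −336 ≡ 2, so v_3 = 2^{−1} = 7 (mod 13).
  i = 4 (α = 1): (1−4)(1−12)(1−8)(1−5) = (−3)·(−11)·(−7)·(−4) = 924 ≡ 1, so v_4 = 1^{−1} = 1 (mod 13).
  i = 5 (α = 5): (5−4)(5−12)(5−8)(5−1) = 1·(−7)·(−3)·4 = 84 ≡ 6, so v_5 = 6^{−1} = 11 (mod 13).
  v = [5, 2, 7, 1, 11].
Step 2: syndromes of r = [10, 0, 5, 11, 12] (all sums mod 13).
  S_0 = Σ v_i r_i = 5·10 + 2·0 + 7·5 + 1·11 + 11·12 = 228 ≡ 7.
  S_1 = Σ v_i α_i r_i = 5·4·10 + 2·12·0 + 7·8·5 + 1·1·11 + 11·5·12 = 1151 ≡ 7.
  α_i^2 mod 13 = [3, 1, 12, 1, 12].
  S_2 = Σ v_i α_i^2 r_i = 5·3·10 + 2·1·0 + 7·12·5 + 1·1·11 + 11·12·12 = 2165 ≡ 7.
  S = (7, 7, 7) ≠ 0, so r is not a codeword (an error is present).
Step 3: locate the error. For a single error e at position i, S_ℓ = v_i·e·α_i^ℓ, so α_err = S_1/S_0.
  S_0^{−1} = 7^{−1} = 2 (mod 13), so α_err = 7·2 = 14 ≡ 1 = α_4. Error position i = 4.
  Consistency check: S_2/S_1 = 7·2 = 14 ≡ 1 = α_err ✓ (single-error assumption holds).
Step 4: error magnitude e = S_0/v_4 = S_0·∏_{j≠4}(α_4 − α_j) = 7·1 = 7 ≡ 7 (mod 13).
Step 5: correct position 4: c_4 = r_4 − e = 11 − 7 ≡ 4 (mod 13). Hence c = [10, 0, 5, 4, 12].
  Check: interpolating c through the α_i gives m(x) = 2 + 2·x (degree < 2) with m(α_i) = c_i for every i, so c is indeed a codeword.


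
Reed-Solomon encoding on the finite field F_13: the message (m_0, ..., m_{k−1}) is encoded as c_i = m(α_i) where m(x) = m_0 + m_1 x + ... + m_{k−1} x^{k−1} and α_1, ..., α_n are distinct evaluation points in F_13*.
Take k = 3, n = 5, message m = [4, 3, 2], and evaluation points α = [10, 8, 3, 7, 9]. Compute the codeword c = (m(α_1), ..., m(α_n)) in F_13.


c = [0, 0, 5, 6, 11]

Message polynomial: m(x) = 4 + 3·x + 2·x^2 (mod 13).
For each evaluation point α_i, compute m(α_i) mod 13:
  α_1 = 10: Horner steps 2 → 10 → 0, so m(10) = 0.
  α_2 = 8: Horner steps 2 → 6 → 0, so m(8) = 0.
  α_3 = 3: Horner steps 2 → 9 → 5, so m(3) = 5.
  α_4 = 7: Horner steps 2 → 4 → 6, so m(7) = 6.
  α_5 = 9: Horner steps 2 → 8 → 11, so m(9) = 11.
Codeword c = [0, 0, 5, 6, 11] ∈ F_13^5.


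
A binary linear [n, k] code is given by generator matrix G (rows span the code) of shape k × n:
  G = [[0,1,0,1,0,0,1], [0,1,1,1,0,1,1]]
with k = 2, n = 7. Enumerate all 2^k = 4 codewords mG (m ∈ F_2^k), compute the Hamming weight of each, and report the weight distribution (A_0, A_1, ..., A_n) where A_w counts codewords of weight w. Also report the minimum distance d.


Weight distribution: A_0 = 1, A_2 = 1, A_3 = 1, A_5 = 1. Minimum distance d = 2.

Enumerate all 2^2 = 4 messages m ∈ F_2^2.
For each, compute codeword c = mG in F_2^7, then tally its weight.
  m = 00 → c = 0000000, weight = 0.
  m = 10 → c = 0101001, weight = 3.
  m = 01 → c = 0111011, weight = 5.
  m = 11 → c = 0010010, weight = 2.
Tally weights:
  weight 0: 1 codewords.
  weight 2: 1 codewords.
  weight 3: 1 codewords.
  weight 5: 1 codewords.
Minimum distance d = smallest w > 0 with A_w > 0 = 2.
Sanity: Σ A_w = 4 = 2^2 = 4 ✓.


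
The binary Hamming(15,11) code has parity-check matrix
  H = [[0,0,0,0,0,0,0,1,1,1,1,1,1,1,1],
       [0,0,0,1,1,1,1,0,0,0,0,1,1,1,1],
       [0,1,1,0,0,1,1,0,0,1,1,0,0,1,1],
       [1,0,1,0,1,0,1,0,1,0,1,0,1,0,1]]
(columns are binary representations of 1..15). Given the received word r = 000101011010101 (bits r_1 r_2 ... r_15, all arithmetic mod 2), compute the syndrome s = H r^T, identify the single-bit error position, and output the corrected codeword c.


s = (1, 0, 1, 0)^T, error position = 10, corrected codeword c = 000101011110101

Compute s = H r^T mod 2 one row at a time:
  s_1 = 1 + 1 + 0 + 1 + 0 + 1 + 0 + 1 = 5 ≡ 1 (mod 2).
  s_2 = 1 + 0 + 1 + 0 + 0 + 1 + 0 + 1 = 4 ≡ 0 (mod 2).
  s_3 = 0 + 0 + 1 + 0 + 0 + 1 + 0 + 1 = 3 ≡ 1 (mod 2).
  s_4 = 0 + 0 + 0 + 0 + 1 + 1 + 1 + 1 = 4 ≡ 0 (mod 2).
s = (1, 0, 1, 0)^T — this equals column 10 of H (binary 1010), so error is at position 10.
Correct: flip bit 10 of r = 000101011010101 to get c = 000101011110101.


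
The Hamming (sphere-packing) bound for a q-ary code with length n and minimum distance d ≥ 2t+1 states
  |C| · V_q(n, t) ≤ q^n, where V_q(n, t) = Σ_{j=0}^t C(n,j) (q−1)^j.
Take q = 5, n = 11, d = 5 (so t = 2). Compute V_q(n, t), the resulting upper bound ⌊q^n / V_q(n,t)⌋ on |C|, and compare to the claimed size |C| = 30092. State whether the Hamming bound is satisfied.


V_q(n, t) = 925, q^n = 48828125, Hamming bound = 52787, |C| = 30092 ≤ bound (satisfied).

Step 1: Compute V_q(n, t) = Σ_{j=0}^2 C(n, j) (q−1)^j.
  j = 0: C(11,0)·(4)^0 = 1·1 = 1.
  j = 1: C(11,1)·(4)^1 = 11·4 = 44.
  j = 2: C(11,2)·(4)^2 = 55·16 = 880.
  V_q(n, t) = 1 + 44 + 880 = 925.
Step 2: q^n = 5^11 = 48828125.
Step 3: Hamming bound ⌊q^n / V_q(n,t)⌋ = ⌊48828125/925⌋ = 52787.
Step 4: Compare |C| = 30092 to 52787: satisfied.
The claimed |C| lies below the Hamming bound.


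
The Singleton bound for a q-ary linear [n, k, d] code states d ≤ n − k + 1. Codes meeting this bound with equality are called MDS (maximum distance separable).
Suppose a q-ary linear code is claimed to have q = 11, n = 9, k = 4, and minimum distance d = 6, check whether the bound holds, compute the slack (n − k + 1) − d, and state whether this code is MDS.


Singleton RHS = n − k + 1 = 6, slack = 0, bound satisfied, MDS.

Singleton bound: d ≤ n − k + 1.
Here n = 9, k = 4, so n − k + 1 = 6.
Given d = 6, check d ≤ 6: YES.
Slack = (n − k + 1) − d = 0.
The code is MDS (slack = 0).
Description: the claimed parameters are [9, 4, 6]_11; such a code would be MDS (meets Singleton bound).


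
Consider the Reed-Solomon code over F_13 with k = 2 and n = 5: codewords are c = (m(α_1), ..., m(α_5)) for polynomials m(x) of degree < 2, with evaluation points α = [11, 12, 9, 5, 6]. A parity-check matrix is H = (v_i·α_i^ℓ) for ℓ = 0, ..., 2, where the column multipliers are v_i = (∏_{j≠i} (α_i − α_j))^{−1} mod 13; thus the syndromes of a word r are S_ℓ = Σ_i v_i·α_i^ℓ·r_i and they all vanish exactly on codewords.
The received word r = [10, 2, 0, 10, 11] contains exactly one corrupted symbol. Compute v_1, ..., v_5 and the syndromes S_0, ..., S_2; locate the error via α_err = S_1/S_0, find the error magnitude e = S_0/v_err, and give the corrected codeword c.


S = (9, 6, 4), error at position 4, error magnitude e = 4, c = [10, 2, 0, 6, 11].

Step 1: column multipliers v_i = (∏_{j≠i}(α_i − α_j))^{−1} mod 13.
  i = 1 (α = 11): (11−12)(11−9)(11−5)(11−6) = (−1)·2·6·5 = −60 ≡ 5, so v_1 = 5^{−1} = 8 (mod 13).
  i = 2 (α = 12): (12−11)(12−9)(12−5)(12−6) = 1·3·7·6 = 126 ≡ 9, so v_2 = 9^{−1} = 3 (mod 13).
  i = 3 (α = 9): (9−11)(9−12)(9−5)(9−6) = (−2)·(−3)·4·3 = 72 ≡ 7, so v_3 = 7^{−1} = 2 (mod 13).
  i = 4 (α = 5): (5−11)(5−12)(5−9)(5−6) = (−6)·(−7)·(−4)·(−1) = 168 ≡ 12, so v_4 = 12^{−1} = 12 (mod 13).
  i = 5 (α = 6): (6−11)(6−12)(6−9)(6−5) = (−5)·(−6)·(−3)·1 = −90 ≡ 1, so v_5 = 1^{−1} = 1 (mod 13).
  v = [8, 3, 2, 12, 1].
Step 2: syndromes of r = [10, 2, 0, 10, 11] (all sums mod 13).
  S_0 = Σ v_i r_i = 8·10 + 3·2 + 2·0 + 12·10 + 1·11 = 217 ≡ 9.
  S_1 = Σ v_i α_i r_i = 8·11·10 + 3·12·2 + 2·9·0 + 12·5·10 + 1·6·11 = 1618 ≡ 6.
  α_i^2 mod 13 = [4, 1, 3, 12, 10].
  S_2 = Σ v_i α_i^2 r_i = 8·4·10 + 3·1·2 + 2·3·0 + 12·12·10 + 1·10·11 = 1876 ≡ 4.
  S = (9, 6, 4) ≠ 0, so r is not a codeword (an error is present).
Step 3: locate the error. For a single error e at position i, S_ℓ = v_i·e·α_i^ℓ, so α_err = S_1/S_0.
  S_0^{−1} = 9^{−1} = 3 (mod 13), so α_err = 6·3 = 18 ≡ 5 = α_4. Error position i = 4.
  Consistency check: S_2/S_1 = 4·11 = 44 ≡ 5 = α_err ✓ (single-error assumption holds).
Step 4: error magnitude e = S_0/v_4 = S_0·∏_{j≠4}(α_4 − α_j) = 9·12 = 108 ≡ 4 (mod 13).
Step 5: correct position 4: c_4 = r_4 − e = 10 − 4 ≡ 6 (mod 13). Hence c = [10, 2, 0, 6, 11].
  Check: interpolating c through the α_i gives m(x) = 7 + 5·x (degree < 2) with m(α_i) = c_i for every i, so c is indeed a codeword.


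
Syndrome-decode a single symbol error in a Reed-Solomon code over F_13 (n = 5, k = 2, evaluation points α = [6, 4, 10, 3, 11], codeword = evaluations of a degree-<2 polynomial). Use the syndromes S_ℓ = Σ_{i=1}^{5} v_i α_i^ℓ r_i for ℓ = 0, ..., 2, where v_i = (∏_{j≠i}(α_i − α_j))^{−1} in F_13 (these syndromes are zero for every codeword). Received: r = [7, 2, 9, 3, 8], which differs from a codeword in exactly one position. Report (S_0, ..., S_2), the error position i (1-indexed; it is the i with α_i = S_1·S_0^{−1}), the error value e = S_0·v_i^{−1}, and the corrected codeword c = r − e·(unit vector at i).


S = (11, 1, 6), error at position 1, error magnitude e = 7, c = [0, 2, 9, 3, 8].

Step 1: column multipliers v_i = (∏_{j≠i}(α_i − α_j))^{−1} mod 13.
  i = 1 (α = 6): (6−4)(6−10)(6−3)(6−11) = 2·(−4)·3·(−5) = 120 ≡ 3, so v_1 = 3^{−1} = 9 (mod 13).
  i = 2 (α = 4): (4−6)(4−10)(4−3)(4−11) = (−2)·(−6)·1·(−7) = −84 ≡ 7, so v_2 = 7^{−1} = 2 (mod 13).
  i = 3 (α = 10): (10−6)(10−4)(10−3)(10−11) = 4·6·7·(−1) = −168 ≡ 1, so v_3 = 1^{−1} = 1 (mod 13).
  i = 4 (α = 3): (3−6)(3−4)(3−10)(3−11) = (−3)·(−1)·(−7)·(−8) = 168 ≡ 12, so v_4 = 12^{−1} = 12 (mod 13).
  i = 5 (α = 11): (11−6)(11−4)(11−10)(11−3) = 5·7·1·8 = 280 ≡ 7, so v_5 = 7^{−1} = 2 (mod 13).
  v = [9, 2, 1, 12, 2].
Step 2: syndromes of r = [7, 2, 9, 3, 8] (all sums mod 13).
  S_0 = Σ v_i r_i = 9·7 + 2·2 + 1·9 + 12·3 + 2·8 = 128 ≡ 11.
  S_1 = Σ v_i α_i r_i = 9·6·7 + 2·4·2 + 1·10·9 + 12·3·3 + 2·11·8 = 768 ≡ 1.
  α_i^2 mod 13 = [10, 3, 9, 9, 4].
  S_2 = Σ v_i α_i^2 r_i = 9·10·7 + 2·3·2 + 1·9·9 + 12·9·3 + 2·4·8 = 1111 ≡ 6.
  S = (11, 1, 6) ≠ 0, so r is not a codeword (an error is present).
Step 3: locate the error. For a single error e at position i, S_ℓ = v_i·e·α_i^ℓ, so α_err = S_1/S_0.
  S_0^{−1} = 11^{−1} = 6 (mod 13), so α_err = 1·6 = 6 ≡ 6 = α_1. Error position i = 1.
  Consistency check: S_2/S_1 = 6·1 = 6 ≡ 6 = α_err ✓ (single-error assumption holds).
Step 4: error magnitude e = S_0/v_1 = S_0·∏_{j≠1}(α_1 − α_j) = 11·3 = 33 ≡ 7 (mod 13).
Step 5: correct position 1: c_1 = r_1 − e = 7 − 7 ≡ 0 (mod 13). Hence c = [0, 2, 9, 3, 8].
  Check: interpolating c through the α_i gives m(x) = 6 + 12·x (degree < 2) with m(α_i) = c_i for every i, so c is indeed a codeword.
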